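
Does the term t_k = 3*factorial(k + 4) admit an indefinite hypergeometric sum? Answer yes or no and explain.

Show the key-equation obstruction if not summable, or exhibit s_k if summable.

Compute t_(k+1)/t_k: get k + 5.
Normal form (A,B,C) = (k + 5, 1, 1).
Need (k + 5)·f(k+1) − (1)·f(k) = 1.
Bound: deg f ≤ -1.
d = -1 < 0 ⇒ no nonzero polynomial f; not summable.

No. Not Gosper-summable.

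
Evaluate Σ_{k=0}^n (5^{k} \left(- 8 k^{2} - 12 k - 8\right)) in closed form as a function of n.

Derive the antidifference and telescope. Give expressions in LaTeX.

r(k) = 5*(2*k**2 + 7*k + 7)/(2*k**2 + 3*k + 2) after simplifying.
Gosper form: A/B · C(k+1)/C(k) with A=5, B=1, C=k**2 + 3*k/2 + 1.
Set up (5)·f(k+1) − (1)·f(k) − (k**2 + 3*k/2 + 1) = 0.
deg f ≤ 2 (via 0,0,2).
Match coefficients ⇒ f(k) = (k**2 - k + 1)/4.
Get s_k = R·t_k = 2*5**k*(-k**2 + k - 1) with R(k) = B(k−1)f(k)/C(k) = (k**2 - k + 1)/(2*(2*k**2 + 3*k + 2)).
Check: Δs_k = 5**k*(-8*k**2 - 12*k - 8). ✓
Evaluate: s_(n+1) = 10*5**n*(-n**2 - n - 1); subtract s_(0) = -2 ⇒ S(n) = -10*5**n*n**2 - 10*5**n*n - 10*5**n + 2.

S(n) = - 10 \cdot 5^{n} n^{2} - 10 \cdot 5^{n} n - 10 \cdot 5^{n} + 2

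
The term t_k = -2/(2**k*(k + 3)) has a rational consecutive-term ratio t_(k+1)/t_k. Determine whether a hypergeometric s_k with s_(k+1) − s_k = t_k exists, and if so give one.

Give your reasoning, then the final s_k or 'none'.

none (Gosper's algorithm certifies no s_k)

The ratio is (k + 3)/(2*(k + 4)).
A = k/2 + 3/2, B = k + 4, C = 1.
Need (k/2 + 3/2)·f(k+1) − (k + 3)·f(k) = 1.
deg f ≤ -1 (via 1,1,0).
Negative degree bound (-1): no f exists, t_k not Gosper-summable.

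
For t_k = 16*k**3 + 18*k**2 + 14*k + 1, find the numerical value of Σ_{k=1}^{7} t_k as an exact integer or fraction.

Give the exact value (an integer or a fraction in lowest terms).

Σ = 15463

Compute t_(k+1)/t_k: get (16*k**3 + 66*k**2 + 98*k + 49)/(16*k**3 + 18*k**2 + 14*k + 1).
Take A(k)=1, B(k)=1, C(k)=k**3 + 9*k**2/8 + 7*k/8 + 1/16.
Need (1)·f(k+1) − (1)·f(k) = k**3 + 9*k**2/8 + 7*k/8 + 1/16.
Degrees (0,0,3) ⇒ d ≤ 4.
Solving with deg f ≤ 4: f(k) = k*(4*k**3 - 2*k**2 + 2*k - 3)/16.
Certificate R = B(k−1)f/C = k*(4*k**3 - 2*k**2 + 2*k - 3)/(16*k**3 + 18*k**2 + 14*k + 1) gives s_k = k*(4*k**3 - 2*k**2 + 2*k - 3).
Verify: 16*k**3 + 18*k**2 + 14*k + 1 matches t_k.
Σ_(k=1)^(7) t_k = s_(8) − s_(1) = 15464 − (1) = 15463.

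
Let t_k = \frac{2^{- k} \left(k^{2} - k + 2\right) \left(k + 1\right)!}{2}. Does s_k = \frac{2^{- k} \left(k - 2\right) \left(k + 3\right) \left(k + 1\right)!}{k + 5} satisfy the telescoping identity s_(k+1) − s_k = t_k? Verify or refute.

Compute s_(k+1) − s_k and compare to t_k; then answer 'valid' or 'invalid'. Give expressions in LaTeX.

s_(k+1) = (k - 1)*(k + 4)*factorial(k + 2)/(2*2**k*(k + 6))
s_(k+1) − s_k = (k**4 + 8*k**3 + 13*k**2 + 2*k + 32)*factorial(k + 1)/(2*2**k*(k + 5)*(k + 6))
(s_(k+1) − s_k) − t_k = -(k**3 + 4*k**2 - 5*k + 14)*factorial(k + 1)/(2**k*(k + 5)*(k + 6))

Invalid: residual - \frac{2^{- k} \left(k^{3} + 4 k^{2} - 5 k + 14\right) \left(k + 1\right)!}{\left(k + 5\right) \left(k + 6\right)} ≠ 0.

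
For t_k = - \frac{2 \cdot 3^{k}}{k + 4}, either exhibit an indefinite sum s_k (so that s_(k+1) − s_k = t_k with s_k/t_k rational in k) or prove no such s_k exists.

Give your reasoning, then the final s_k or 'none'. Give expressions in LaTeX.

Compute t_(k+1)/t_k: get 3*(k + 4)/(k + 5).
Normal form (A,B,C) = (3*k + 12, k + 5, 1).
f must satisfy (3*k + 12)·f(k+1) − (k + 4)·f(k) = 1.
Degrees (1,1,0) ⇒ d ≤ -1.
deg f ≤ -1 is impossible — no certificate.

not Gosper-summable; s_k does not exist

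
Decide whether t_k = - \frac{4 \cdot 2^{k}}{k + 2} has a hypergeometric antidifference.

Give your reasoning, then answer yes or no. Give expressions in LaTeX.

Compute t_(k+1)/t_k: get 2*(k + 2)/(k + 3).
Factor: A=2*k + 4; B=k + 3; C=1.
Key eq: (2*k + 4)·f(k+1) = (k + 2)·f(k) + (1).
From deg A=1, deg B=1, deg C=0: d=-1.
deg f ≤ -1 is impossible — no certificate.

No — t_k has no hypergeometric antidifference.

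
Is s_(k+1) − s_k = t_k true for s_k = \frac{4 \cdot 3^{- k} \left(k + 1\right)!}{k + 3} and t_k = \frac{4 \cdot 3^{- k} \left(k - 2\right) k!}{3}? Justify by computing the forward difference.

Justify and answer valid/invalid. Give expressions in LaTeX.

Invalid: residual - \frac{8 \cdot 3^{- k} \left(k^{2} + k - 9\right) k!}{3 \left(k + 3\right) \left(k + 4\right)} ≠ 0.

s_(k+1) = 4*factorial(k + 2)/(3*3**k*(k + 4))
s_(k+1) − s_k = 4*(k**2 + 2*k - 6)*factorial(k + 1)/(3*3**k*(k + 3)*(k + 4))
(s_(k+1) − s_k) − t_k = -8*(k**2 + k - 9)*factorial(k)/(3*3**k*(k + 3)*(k + 4))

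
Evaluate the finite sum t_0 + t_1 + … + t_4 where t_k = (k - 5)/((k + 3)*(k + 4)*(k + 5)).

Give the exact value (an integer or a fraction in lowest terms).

r(k) = (k - 4)*(k + 3)/((k - 5)*(k + 6)) after simplifying.
So A=k + 3 and B=k + 6, with C=k - 5.
Set up (k + 3)·f(k+1) − (k + 5)·f(k) − (k - 5) = 0.
Degrees (1,1,1) ⇒ d ≤ 2.
Solving with deg f ≤ 2: f(k) = -k*(k + 19)/12.
R(k) = B(k−1)·f(k)/C(k) = -k*(k + 5)*(k + 19)/(12*(k - 5)); s_k = R·t_k = k*(-k - 19)/(12*(k + 3)*(k + 4)).
Verify: (k - 5)/(k**3 + 12*k**2 + 47*k + 60) matches t_k.
Σ_(k=0)^(4) t_k = s_(5) − s_(0) = -5/36 − (0) = -5/36.

Σ = -5/36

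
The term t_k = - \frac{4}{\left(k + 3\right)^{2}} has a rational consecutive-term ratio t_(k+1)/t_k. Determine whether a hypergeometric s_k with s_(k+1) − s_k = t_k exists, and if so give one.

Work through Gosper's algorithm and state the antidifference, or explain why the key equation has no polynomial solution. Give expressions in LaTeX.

t_(k+1)/t_k = (k + 3)**2/(k + 4)**2.
Factor: A=k**2 + 6*k + 9; B=k**2 + 8*k + 16; C=1.
Key eq: (k**2 + 6*k + 9)·f(k+1) = (k**2 + 6*k + 9)·f(k) + (1).
d = 0 from the (2,2,0) case.
Write f(k) = c0. Then LHS − RHS = -1, requiring -1 = 0: contradictory. No certificate.

no hypergeometric antidifference exists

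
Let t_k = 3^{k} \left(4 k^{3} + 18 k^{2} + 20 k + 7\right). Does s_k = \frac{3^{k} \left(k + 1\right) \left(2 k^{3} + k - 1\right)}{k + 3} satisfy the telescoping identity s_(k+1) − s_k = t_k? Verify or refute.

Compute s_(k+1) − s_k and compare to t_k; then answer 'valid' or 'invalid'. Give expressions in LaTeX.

s_(k+1) = 3**(k + 1)*(k + 2)*(k + 2*(k + 1)**3)/(k + 4)
s_(k+1) − s_k = 3**k*(4*k**5 + 38*k**4 + 138*k**3 + 215*k**2 + 157*k + 40)/(k**2 + 7*k + 12)
(s_(k+1) − s_k) − t_k = 3**k*(-8*k**4 - 56*k**3 - 148*k**2 - 132*k - 44)/(k**2 + 7*k + 12)

Invalid: residual \frac{3^{k} \left(- 8 k^{4} - 56 k^{3} - 148 k^{2} - 132 k - 44\right)}{k^{2} + 7 k + 12} ≠ 0.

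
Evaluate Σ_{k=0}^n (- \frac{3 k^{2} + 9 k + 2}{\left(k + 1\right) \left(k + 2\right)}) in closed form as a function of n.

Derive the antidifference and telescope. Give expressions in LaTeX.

Step 1: r(k) = (k + 1)*(9*k + 3*(k + 1)**2 + 11)/((k + 3)*(3*k**2 + 9*k + 2)).
Take A(k)=k + 1, B(k)=k + 3, C(k)=k**2 + 3*k + 2/3.
Set up (k + 1)·f(k+1) − (k + 2)·f(k) − (k**2 + 3*k + 2/3) = 0.
Bound: deg f ≤ 2.
Coefficient equations give f(k) = k*(3*k - 1)/3.
So s_k = (B(k−1)f/C)·t_k = (k*(k + 2)*(3*k - 1)/(3*k**2 + 9*k + 2))·t_k = k*(1 - 3*k)/(k + 1).
Check: Δs_k = (-3*k**2 - 9*k - 2)/(k**2 + 3*k + 2). ✓
s_(n+1) = (-3*n**2 - 5*n - 2)/(n + 2) and s_(0) = 0, so S(n) = (-3*n**2 - 5*n - 2)/(n + 2).

S(n) = \frac{- 3 n^{2} - 5 n - 2}{n + 2}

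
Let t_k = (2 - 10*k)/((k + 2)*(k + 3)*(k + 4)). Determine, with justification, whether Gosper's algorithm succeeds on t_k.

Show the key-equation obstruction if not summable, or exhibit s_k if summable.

r(k) = (k + 2)*(5*k + 4)/((k + 5)*(5*k - 1)) after simplifying.
Normal form (A,B,C) = (k + 2, k + 5, k - 1/5).
f must satisfy (k + 2)·f(k+1) − (k + 4)·f(k) = k - 1/5.
d = 2 from the (1,1,1) case.
Solving with deg f ≤ 2: f(k) = k*(3*k - 5)/20.
Certificate R = B(k−1)f/C = k*(k + 4)*(3*k - 5)/(4*(5*k - 1)) gives s_k = -k*(3*k - 5)/(2*(k + 2)*(k + 3)).
s_(k+1) − s_k = 2*(1 - 5*k)/(k**3 + 9*k**2 + 26*k + 24) = t_k.

Yes. s_k = -k*(3*k - 5)/(2*(k + 2)*(k + 3)).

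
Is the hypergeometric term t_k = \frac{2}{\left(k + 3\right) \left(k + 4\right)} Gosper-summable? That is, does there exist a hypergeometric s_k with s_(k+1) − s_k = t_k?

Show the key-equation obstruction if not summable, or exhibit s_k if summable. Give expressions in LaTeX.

Yes. s_k = \frac{2 k}{3 \left(k + 3\right)}.

The ratio is (k + 3)/(k + 5).
Normal form (A,B,C) = (k + 3, k + 5, 1).
Set up (k + 3)·f(k+1) − (k + 4)·f(k) − (1) = 0.
deg f ≤ 1 (via 1,1,0).
Solve for f: f(k) = k/3 (degree 1 ≤ 1).
So s_k = (B(k−1)f/C)·t_k = (k*(k + 4)/3)·t_k = 2*k/(3*(k + 3)).
Δs = 2/(k**2 + 7*k + 12), as required.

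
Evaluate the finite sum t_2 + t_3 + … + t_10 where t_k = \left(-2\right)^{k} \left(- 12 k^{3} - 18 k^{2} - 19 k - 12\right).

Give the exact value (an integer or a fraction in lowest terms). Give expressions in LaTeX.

Step 1: r(k) = 2*(-12*k**3 - 54*k**2 - 91*k - 61)/(12*k**3 + 18*k**2 + 19*k + 12).
Normal form (A,B,C) = (-2, 1, k**3 + 3*k**2/2 + 19*k/12 + 1).
Key eq: (-2)·f(k+1) = (1)·f(k) + (k**3 + 3*k**2/2 + 19*k/12 + 1).
From deg A=0, deg B=0, deg C=3: d=3.
Solving with deg f ≤ 3: f(k) = -(4*k**3 - 2*k**2 + k + 2)/12.
Then R = B(k−1)f/C = -(4*k**3 - 2*k**2 + k + 2)/(12*k**3 + 18*k**2 + 19*k + 12), so s_k = R(k)·t_k = (-2)**k*(4*k**3 - 2*k**2 + k + 2).
Verify: (-2)**k*(-12*k**3 - 18*k**2 - 19*k - 12) matches t_k.
Telescoping: Σ = s_(11) − s_(2) = -10434560 − (112) = -10434672.

Σ = -10434672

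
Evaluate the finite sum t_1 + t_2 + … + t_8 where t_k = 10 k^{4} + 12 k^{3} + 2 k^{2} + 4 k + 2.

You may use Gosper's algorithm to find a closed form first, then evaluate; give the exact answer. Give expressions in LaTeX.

The ratio is (5*k**4 + 26*k**3 + 49*k**2 + 42*k + 15)/(5*k**4 + 6*k**3 + k**2 + 2*k + 1).
Normal form (A,B,C) = (1, 1, k**4 + 6*k**3/5 + k**2/5 + 2*k/5 + 1/5).
Solve (1)·f(k+1) − (1)·f(k) = k**4 + 6*k**3/5 + k**2/5 + 2*k/5 + 1/5.
Bound: deg f ≤ 5.
Match coefficients ⇒ f(k) = k**2*(k**3 - k**2 - k + 2)/5.
Certificate R = B(k−1)f/C = k**2*(k**3 - k**2 - k + 2)/(5*k**4 + 6*k**3 + k**2 + 2*k + 1) gives s_k = 2*k**2*(k**3 - k**2 - k + 2).
s_(k+1) − s_k = 10*k**4 + 12*k**3 + 2*k**2 + 4*k + 2 = t_k.
Σ_(k=1)^(8) t_k = s_(9) − s_(1) = 103842 − (2) = 103840.

Σ = 103840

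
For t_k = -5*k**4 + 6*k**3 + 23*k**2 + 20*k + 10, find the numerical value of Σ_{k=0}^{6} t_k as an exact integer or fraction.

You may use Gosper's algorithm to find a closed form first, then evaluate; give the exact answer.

r(k) = (5*k**4 + 14*k**3 - 11*k**2 - 64*k - 54)/(5*k**4 - 6*k**3 - 23*k**2 - 20*k - 10) after simplifying.
A = 1, B = 1, C = k**4 - 6*k**3/5 - 23*k**2/5 - 4*k - 2.
Solve (1)·f(k+1) − (1)·f(k) = k**4 - 6*k**3/5 - 23*k**2/5 - 4*k - 2.
deg f ≤ 5 (via 0,0,4).
Solving with deg f ≤ 5: f(k) = k*(k**4 - 4*k**3 - 3*k**2 - 4)/5.
Certificate R = B(k−1)f/C = k*(k**4 - 4*k**3 - 3*k**2 - 4)/(5*k**4 - 6*k**3 - 23*k**2 - 20*k - 10) gives s_k = k*(-k**4 + 4*k**3 + 3*k**2 + 4).
Δs = -5*k**4 + 6*k**3 + 23*k**2 + 20*k + 10, as required.
Telescoping: Σ = s_(7) − s_(0) = -6146 − (0) = -6146.

Σ = -6146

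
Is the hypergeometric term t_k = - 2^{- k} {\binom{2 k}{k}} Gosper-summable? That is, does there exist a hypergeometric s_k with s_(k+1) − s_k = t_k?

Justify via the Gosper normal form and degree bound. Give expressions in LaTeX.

No — t_k has no hypergeometric antidifference.

Compute t_(k+1)/t_k: get (2*k + 1)/(k + 1).
A = 2*k + 1, B = k + 1, C = 1.
Need (2*k + 1)·f(k+1) − (k)·f(k) = 1.
From deg A=1, deg B=1, deg C=0: d=-1.
Bound -1 < 0, so the key equation has no polynomial solution.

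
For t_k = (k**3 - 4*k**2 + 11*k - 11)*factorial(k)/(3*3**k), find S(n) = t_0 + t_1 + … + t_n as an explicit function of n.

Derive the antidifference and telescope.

Compute t_(k+1)/t_k: get (k**4 + 5*k**2 + 3*k - 3)/(3*(k**3 - 4*k**2 + 11*k - 11)).
A = k/3 + 1/3, B = 1, C = k**3 - 4*k**2 + 11*k - 11.
Solve (k/3 + 1/3)·f(k+1) − (1)·f(k) = k**3 - 4*k**2 + 11*k - 11.
Bound: deg f ≤ 2.
A polynomial solution: f(k) = 3*(k - 2)**2.
R(k) = B(k−1)·f(k)/C(k) = 3*(k - 2)**2/(k**3 - 4*k**2 + 11*k - 11); s_k = R·t_k = (k - 2)**2*factorial(k)/3**k.
Check: Δs_k = (k**3 - 4*k**2 + 11*k - 11)*factorial(k)/(3*3**k). ✓
s_(n+1) = 3**(-n - 1)*(n - 1)**2*factorial(n + 1) and s_(0) = 4, so S(n) = (-12*3**n + n**3*factorial(n) - n**2*factorial(n) - n*factorial(n) + factorial(n))/(3*3**n).

S(n) = (-12*3**n + n**3*factorial(n) - n**2*factorial(n) - n*factorial(n) + factorial(n))/(3*3**n)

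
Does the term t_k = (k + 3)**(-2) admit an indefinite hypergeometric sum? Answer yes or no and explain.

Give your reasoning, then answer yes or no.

No. Not Gosper-summable.

Step 1: r(k) = (k + 3)**2/(k + 4)**2.
Gosper form: A/B · C(k+1)/C(k) with A=k**2 + 6*k + 9, B=k**2 + 8*k + 16, C=1.
Need (k**2 + 6*k + 9)·f(k+1) − (k**2 + 6*k + 9)·f(k) = 1.
Degrees (2,2,0) ⇒ d ≤ 0.
Write f(k) = c0. Then LHS − RHS = -1, requiring -1 = 0: contradictory. No certificate.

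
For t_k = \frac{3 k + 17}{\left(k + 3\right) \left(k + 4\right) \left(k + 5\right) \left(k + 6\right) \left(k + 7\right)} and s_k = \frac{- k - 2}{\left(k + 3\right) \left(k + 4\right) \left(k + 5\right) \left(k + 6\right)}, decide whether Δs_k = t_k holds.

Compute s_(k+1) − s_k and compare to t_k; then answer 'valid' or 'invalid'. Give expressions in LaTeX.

s_(k+1) = (-k - 3)/((k + 4)*(k + 5)*(k + 6)*(k + 7))
s_(k+1) − s_k = ((k + 2)*(k + 7) - (k + 3)**2)/((k + 3)*(k + 4)*(k + 5)*(k + 6)*(k + 7))
(s_(k+1) − s_k) − t_k = -12/(k**5 + 25*k**4 + 245*k**3 + 1175*k**2 + 2754*k + 2520)

Invalid: residual - \frac{12}{k^{5} + 25 k^{4} + 245 k^{3} + 1175 k^{2} + 2754 k + 2520} ≠ 0.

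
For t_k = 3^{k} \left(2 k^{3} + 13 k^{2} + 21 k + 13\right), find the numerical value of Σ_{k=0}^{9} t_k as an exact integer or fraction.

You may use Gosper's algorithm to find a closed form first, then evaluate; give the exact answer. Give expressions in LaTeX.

Σ = 70976896

The ratio is 3*(2*k**3 + 19*k**2 + 53*k + 49)/(2*k**3 + 13*k**2 + 21*k + 13).
So A=3 and B=1, with C=k**3 + 13*k**2/2 + 21*k/2 + 13/2.
Solve (3)·f(k+1) − (1)·f(k) = k**3 + 13*k**2/2 + 21*k/2 + 13/2.
d = 3 from the (0,0,3) case.
Solving with deg f ≤ 3: f(k) = (k**3 + 2*k**2 + 2)/2.
Get s_k = R·t_k = 3**k*(k**3 + 2*k**2 + 2) with R(k) = B(k−1)f(k)/C(k) = (k**3 + 2*k**2 + 2)/(2*k**3 + 13*k**2 + 21*k + 13).
Δs = 3**k*(2*k**3 + 13*k**2 + 21*k + 13), as required.
Σ_(k=0)^(9) t_k = s_(10) − s_(0) = 70976898 − (2) = 70976896.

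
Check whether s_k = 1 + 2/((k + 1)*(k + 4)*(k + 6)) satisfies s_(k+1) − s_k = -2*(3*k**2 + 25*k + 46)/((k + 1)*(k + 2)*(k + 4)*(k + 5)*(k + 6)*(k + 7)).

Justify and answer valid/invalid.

s_(k+1) = 1 + 2/((k + 2)*(k + 5)*(k + 7))
s_(k+1) − s_k = 2/((k + 2)*(k + 5)*(k + 7)) - 2/((k + 1)*(k + 4)*(k + 6))
(s_(k+1) − s_k) − t_k = 0

Valid: the claim telescopes to t_k.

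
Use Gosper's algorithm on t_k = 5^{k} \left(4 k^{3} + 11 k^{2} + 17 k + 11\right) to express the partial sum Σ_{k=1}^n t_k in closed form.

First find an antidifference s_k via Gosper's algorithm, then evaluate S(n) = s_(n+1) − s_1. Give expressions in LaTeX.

S(n) = 5 \cdot 5^{n} n^{3} + 10 \cdot 5^{n} n^{2} + 20 \cdot 5^{n} n + 10 \cdot 5^{n} - 10

t_(k+1)/t_k = 5*(4*k**3 + 23*k**2 + 51*k + 43)/(4*k**3 + 11*k**2 + 17*k + 11).
Gosper form: A/B · C(k+1)/C(k) with A=5, B=1, C=k**3 + 11*k**2/4 + 17*k/4 + 11/4.
Need (5)·f(k+1) − (1)·f(k) = k**3 + 11*k**2/4 + 17*k/4 + 11/4.
From deg A=0, deg B=0, deg C=3: d=3.
Solve for f: f(k) = (k**3 - k**2 + 3*k - 1)/4 (degree 3 ≤ 3).
R(k) = B(k−1)·f(k)/C(k) = (k**3 - k**2 + 3*k - 1)/(4*k**3 + 11*k**2 + 17*k + 11); s_k = R·t_k = 5**k*(k**3 - k**2 + 3*k - 1).
s_(k+1) − s_k = 5**k*(4*k**3 + 11*k**2 + 17*k + 11) = t_k.
Evaluate: s_(n+1) = 5**(n + 1)*(n**3 + 2*n**2 + 4*n + 2); subtract s_(1) = 10 ⇒ S(n) = 5*5**n*n**3 + 10*5**n*n**2 + 20*5**n*n + 10*5**n - 10.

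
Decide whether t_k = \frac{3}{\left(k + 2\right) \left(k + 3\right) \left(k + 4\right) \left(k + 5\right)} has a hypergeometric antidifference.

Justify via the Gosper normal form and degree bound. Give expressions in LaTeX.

Yes. s_k = \frac{k \left(k^{2} + 9 k + 26\right)}{24 \left(k + 2\right) \left(k + 3\right) \left(k + 4\right)}.

The ratio is (k + 2)/(k + 6).
Take A(k)=k + 2, B(k)=k + 6, C(k)=1.
Solve (k + 2)·f(k+1) − (k + 5)·f(k) = 1.
From deg A=1, deg B=1, deg C=0: d=3.
Solving with deg f ≤ 3: f(k) = k*(k**2 + 9*k + 26)/72.
Certificate R = B(k−1)f/C = k*(k + 5)*(k**2 + 9*k + 26)/72 gives s_k = k*(k**2 + 9*k + 26)/(24*(k + 2)*(k + 3)*(k + 4)).
Check: Δs_k = 3/(k**4 + 14*k**3 + 71*k**2 + 154*k + 120). ✓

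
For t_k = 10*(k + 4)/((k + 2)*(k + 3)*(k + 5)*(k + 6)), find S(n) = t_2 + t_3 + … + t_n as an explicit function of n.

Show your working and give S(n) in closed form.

S(n) = 5*(n**2 + 9*n - 10)/(28*(n**2 + 9*n + 18))

The ratio is (k + 2)*(k + 5)**2/((k + 4)**2*(k + 7)).
Factor: A=k + 2; B=k + 7; C=k**2 + 8*k + 16.
Need (k + 2)·f(k+1) − (k + 6)·f(k) = k**2 + 8*k + 16.
From deg A=1, deg B=1, deg C=2: d=4.
Coefficient equations give f(k) = k*(k + 3)*(k + 4)*(k + 7)/20.
Then R = B(k−1)f/C = k*(k + 3)*(k + 6)*(k + 7)/(20*(k + 4)), so s_k = R(k)·t_k = k*(k + 7)/(2*(k**2 + 7*k + 10)).
Check: Δs_k = 10*(k + 4)/(k**4 + 16*k**3 + 91*k**2 + 216*k + 180). ✓
Telescope: S(n) = s_(n+1) − s_(2) = (n**2 + 9*n + 8)/(2*(n**2 + 9*n + 18)) − (9/28) = 5*(n**2 + 9*n - 10)/(28*(n**2 + 9*n + 18)).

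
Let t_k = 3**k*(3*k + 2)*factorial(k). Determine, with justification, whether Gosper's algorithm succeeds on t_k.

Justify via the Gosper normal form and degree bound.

The ratio is 3*(k + 1)*(3*k + 5)/(3*k + 2).
Factor: A=3*k + 3; B=1; C=k + 2/3.
Set up (3*k + 3)·f(k+1) − (1)·f(k) − (k + 2/3) = 0.
Bound: deg f ≤ 0.
Coefficient equations give f(k) = 1/3.
Certificate R = B(k−1)f/C = 1/(3*k + 2) gives s_k = 3**k*factorial(k).
Verify: 3**k*(3*k + 2)*factorial(k) matches t_k.

Yes. s_k = 3**k*factorial(k).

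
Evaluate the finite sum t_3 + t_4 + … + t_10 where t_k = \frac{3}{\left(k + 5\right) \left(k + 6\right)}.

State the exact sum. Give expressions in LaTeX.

Σ = 3/16

t_(k+1)/t_k = (k + 5)/(k + 7).
Normal form (A,B,C) = (k + 5, k + 7, 1).
Key eq: (k + 5)·f(k+1) = (k + 6)·f(k) + (1).
From deg A=1, deg B=1, deg C=0: d=1.
Solve for f: f(k) = k/5 (degree 1 ≤ 1).
Then R = B(k−1)f/C = k*(k + 6)/5, so s_k = R(k)·t_k = 3*k/(5*(k + 5)).
Check: Δs_k = 3/(k**2 + 11*k + 30). ✓
Evaluate s at k=11 and k=3: 33/80 and 9/40; difference 3/16.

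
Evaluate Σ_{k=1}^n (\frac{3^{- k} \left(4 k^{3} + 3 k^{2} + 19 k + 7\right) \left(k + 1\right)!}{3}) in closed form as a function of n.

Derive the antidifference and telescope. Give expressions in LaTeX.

S(n) = 3^{- n - 1} \left(- 4 \cdot 3^{n} + 4 n^{4} n! + 19 n^{3} n! + 31 n^{2} n! + 20 n n! + 4 n!\right)

Step 1: r(k) = (4*k**4 + 23*k**3 + 67*k**2 + 107*k + 66)/(3*(4*k**3 + 3*k**2 + 19*k + 7)).
Gosper form: A/B · C(k+1)/C(k) with A=k/3 + 2/3, B=1, C=k**3 + 3*k**2/4 + 19*k/4 + 7/4.
Need (k/3 + 2/3)·f(k+1) − (1)·f(k) = k**3 + 3*k**2/4 + 19*k/4 + 7/4.
Degrees (1,0,3) ⇒ d ≤ 2.
Match coefficients ⇒ f(k) = 3*(4*k**2 - k - 1)/4.
R(k) = B(k−1)·f(k)/C(k) = 3*(4*k**2 - k - 1)/(4*k**3 + 3*k**2 + 19*k + 7); s_k = R·t_k = (4*k**2 - k - 1)*factorial(k + 1)/3**k.
Δs = (4*k**3 + 3*k**2 + 19*k + 7)*factorial(k + 1)/(3*3**k), as required.
Telescope: S(n) = s_(n+1) − s_(1) = 3**(-n - 1)*(4*n**2 + 7*n + 2)*factorial(n + 2) − (4/3) = 3**(-n - 1)*(-4*3**n + 4*n**4*factorial(n) + 19*n**3*factorial(n) + 31*n**2*factorial(n) + 20*n*factorial(n) + 4*factorial(n)).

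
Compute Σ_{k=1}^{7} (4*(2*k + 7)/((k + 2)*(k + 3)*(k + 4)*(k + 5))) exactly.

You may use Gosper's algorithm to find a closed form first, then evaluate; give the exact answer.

The ratio is (k + 2)*(2*k + 9)/((k + 6)*(2*k + 7)).
Factor: A=k + 2; B=k + 6; C=k + 7/2.
Solve (k + 2)·f(k+1) − (k + 5)·f(k) = k + 7/2.
deg f ≤ 3 (via 1,1,1).
Solve for f: f(k) = k*(k + 3)*(k + 6)/16 (degree 3 ≤ 3).
Then R = B(k−1)f/C = k*(k + 3)*(k + 5)*(k + 6)/(8*(2*k + 7)), so s_k = R(k)·t_k = k*(k + 6)/(2*(k**2 + 6*k + 8)).
Check: Δs_k = 4*(2*k + 7)/(k**4 + 14*k**3 + 71*k**2 + 154*k + 120). ✓
Telescoping: Σ = s_(8) − s_(1) = 7/15 − (7/30) = 7/30.

Σ = 7/30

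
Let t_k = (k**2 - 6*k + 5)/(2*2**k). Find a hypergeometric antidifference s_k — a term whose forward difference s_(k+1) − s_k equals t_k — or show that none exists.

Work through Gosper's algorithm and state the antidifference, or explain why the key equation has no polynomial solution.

s_k = (-k**2 + 4*k - 2)/2**k

Compute t_(k+1)/t_k: get k*(k - 4)/(2*(k**2 - 6*k + 5)).
Normal form (A,B,C) = (1/2, 1, k**2 - 6*k + 5).
Solve (1/2)·f(k+1) − (1)·f(k) = k**2 - 6*k + 5.
Bound: deg f ≤ 2.
Solve for f: f(k) = -2*(k**2 - 4*k + 2) (degree 2 ≤ 2).
R(k) = B(k−1)·f(k)/C(k) = -2*(k**2 - 4*k + 2)/((k - 5)*(k - 1)); s_k = R·t_k = (-k**2 + 4*k - 2)/2**k.
Δs = (k**2 - 6*k + 5)/(2*2**k), as required.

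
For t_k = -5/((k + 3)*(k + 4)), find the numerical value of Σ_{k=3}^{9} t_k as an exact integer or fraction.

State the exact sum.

Σ = -35/78

Ratio r(k) = (k + 3)/(k + 5).
Gosper form: A/B · C(k+1)/C(k) with A=k + 3, B=k + 5, C=1.
Key eq: (k + 3)·f(k+1) = (k + 4)·f(k) + (1).
Bound: deg f ≤ 1.
Coefficient equations give f(k) = k/3.
Certificate R = B(k−1)f/C = k*(k + 4)/3 gives s_k = -5*k/(3*k + 9).
Check: Δs_k = -5/(k**2 + 7*k + 12). ✓
Σ_(k=3)^(9) t_k = s_(10) − s_(3) = -50/39 − (-5/6) = -35/78.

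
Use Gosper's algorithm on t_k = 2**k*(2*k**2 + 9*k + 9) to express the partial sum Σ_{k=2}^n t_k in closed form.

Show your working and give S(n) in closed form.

r(k) = 2*(2*k**2 + 13*k + 20)/(2*k**2 + 9*k + 9) after simplifying.
So A=2 and B=1, with C=k**2 + 9*k/2 + 9/2.
Set up (2)·f(k+1) − (1)·f(k) − (k**2 + 9*k/2 + 9/2) = 0.
From deg A=0, deg B=0, deg C=2: d=2.
Solve for f: f(k) = (2*k**2 + k + 3)/2 (degree 2 ≤ 2).
So s_k = (B(k−1)f/C)·t_k = ((2*k**2 + k + 3)/((k + 3)*(2*k + 3)))·t_k = 2**k*(2*k**2 + k + 3).
Check: Δs_k = 2**k*(2*k**2 + 9*k + 9). ✓
s_(n+1) = 2**(n + 1)*(2*n**2 + 5*n + 6) and s_(2) = 52, so S(n) = 4*2**n*n**2 + 10*2**n*n + 12*2**n - 52.

S(n) = 4*2**n*n**2 + 10*2**n*n + 12*2**n - 52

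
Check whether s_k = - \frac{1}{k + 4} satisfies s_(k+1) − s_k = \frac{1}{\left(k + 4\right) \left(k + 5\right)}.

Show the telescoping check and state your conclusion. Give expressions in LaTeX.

Valid — Δs_k = t_k.

s_(k+1) = -1/(k + 5)
s_(k+1) − s_k = 1/((k + 4)*(k + 5))
(s_(k+1) − s_k) − t_k = 0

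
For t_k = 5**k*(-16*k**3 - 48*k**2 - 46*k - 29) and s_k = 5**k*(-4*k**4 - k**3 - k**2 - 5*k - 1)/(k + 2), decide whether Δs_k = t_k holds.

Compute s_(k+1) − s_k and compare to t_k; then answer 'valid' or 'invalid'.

s_(k+1) = 5**(k + 1)*(-4*k**4 - 17*k**3 - 28*k**2 - 26*k - 12)/(k + 3)
s_(k+1) − s_k = 5**k*(-16*k**5 - 112*k**4 - 306*k**3 - 402*k**2 - 304*k - 117)/(k**2 + 5*k + 6)
(s_(k+1) − s_k) − t_k = 5**k*(16*k**4 + 76*k**3 + 145*k**2 + 117*k + 57)/(k**2 + 5*k + 6)

Invalid: residual 5**k*(16*k**4 + 76*k**3 + 145*k**2 + 117*k + 57)/(k**2 + 5*k + 6) ≠ 0.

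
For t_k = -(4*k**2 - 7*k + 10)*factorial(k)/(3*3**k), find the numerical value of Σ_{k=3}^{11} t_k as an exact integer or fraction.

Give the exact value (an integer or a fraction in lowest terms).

Σ = -9855514/243

t_(k+1)/t_k = (k + 1)*(-7*k + 4*(k + 1)**2 + 3)/(3*(4*k**2 - 7*k + 10)).
So A=k/3 + 1/3 and B=1, with C=k**2 - 7*k/4 + 5/2.
Key eq: (k/3 + 1/3)·f(k+1) = (1)·f(k) + (k**2 - 7*k/4 + 5/2).
Bound: deg f ≤ 1.
Coefficient equations give f(k) = 3*(4*k - 3)/4.
Certificate R = B(k−1)f/C = 3*(4*k - 3)/(4*k**2 - 7*k + 10) gives s_k = -(4*k - 3)*factorial(k)/3**k.
Verify: -(4*k**2 - 7*k + 10)*factorial(k)/(3*3**k) matches t_k.
Sum = s_(12) − s_(3); s_(12) = -9856000/243, s_(3) = -2 ⇒ -9855514/243.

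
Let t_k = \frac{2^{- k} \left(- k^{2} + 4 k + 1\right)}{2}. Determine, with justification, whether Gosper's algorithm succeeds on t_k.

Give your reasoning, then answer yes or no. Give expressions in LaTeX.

Step 1: r(k) = (k**2/2 - k - 2)/(k**2 - 4*k - 1).
Take A(k)=1/2, B(k)=1, C(k)=k**2 - 4*k - 1.
f must satisfy (1/2)·f(k+1) − (1)·f(k) = k**2 - 4*k - 1.
deg f ≤ 2 (via 0,0,2).
Solve for f: f(k) = -2*(k**2 - 2*k - 2) (degree 2 ≤ 2).
Get s_k = R·t_k = (k**2 - 2*k - 2)/2**k with R(k) = B(k−1)f(k)/C(k) = -2*(k**2 - 2*k - 2)/(k**2 - 4*k - 1).
Check: Δs_k = (-k**2 + 4*k + 1)/(2*2**k). ✓

Yes. s_k = 2^{- k} \left(k^{2} - 2 k - 2\right).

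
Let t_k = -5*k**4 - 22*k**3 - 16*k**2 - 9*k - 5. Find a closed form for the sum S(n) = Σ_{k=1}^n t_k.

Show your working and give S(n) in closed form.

S(n) = n*(-n**4 - 8*n**3 - 18*n**2 - 18*n - 12)

The ratio is (5*k**4 + 42*k**3 + 112*k**2 + 127*k + 57)/(5*k**4 + 22*k**3 + 16*k**2 + 9*k + 5).
Gosper form: A/B · C(k+1)/C(k) with A=1, B=1, C=k**4 + 22*k**3/5 + 16*k**2/5 + 9*k/5 + 1.
Key eq: (1)·f(k+1) = (1)·f(k) + (k**4 + 22*k**3/5 + 16*k**2/5 + 9*k/5 + 1).
Bound: deg f ≤ 5.
Solve for f: f(k) = k*(k**4 + 3*k**3 - 4*k**2 + 2*k + 3)/5 (degree 5 ≤ 5).
So s_k = (B(k−1)f/C)·t_k = (k*(k**4 + 3*k**3 - 4*k**2 + 2*k + 3)/(5*k**4 + 22*k**3 + 16*k**2 + 9*k + 5))·t_k = k*(-k**4 - 3*k**3 + 4*k**2 - 2*k - 3).
Δs = -5*k**4 - 22*k**3 - 16*k**2 - 9*k - 5, as required.
s_(n+1) = -n**5 - 8*n**4 - 18*n**3 - 18*n**2 - 12*n - 5 and s_(1) = -5, so S(n) = n*(-n**4 - 8*n**3 - 18*n**2 - 18*n - 12).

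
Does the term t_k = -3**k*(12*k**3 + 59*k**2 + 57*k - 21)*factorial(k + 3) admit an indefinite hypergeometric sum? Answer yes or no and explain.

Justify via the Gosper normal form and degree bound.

Yes. s_k = 3**k*(-4*k**2 + 3*k + 3)*factorial(k + 3).

Step 1: r(k) = 3*(12*k**4 + 143*k**3 + 591*k**2 + 951*k + 428)/(12*k**3 + 59*k**2 + 57*k - 21).
So A=3*k + 12 and B=1, with C=k**3 + 59*k**2/12 + 19*k/4 - 7/4.
Set up (3*k + 12)·f(k+1) − (1)·f(k) − (k**3 + 59*k**2/12 + 19*k/4 - 7/4) = 0.
deg f ≤ 2 (via 1,0,3).
Solve for f: f(k) = (4*k**2 - 3*k - 3)/12 (degree 2 ≤ 2).
Certificate R = B(k−1)f/C = (4*k**2 - 3*k - 3)/(12*k**3 + 59*k**2 + 57*k - 21) gives s_k = 3**k*(-4*k**2 + 3*k + 3)*factorial(k + 3).
s_(k+1) − s_k = -3**k*(12*k**3 + 59*k**2 + 57*k - 21)*factorial(k + 3) = t_k.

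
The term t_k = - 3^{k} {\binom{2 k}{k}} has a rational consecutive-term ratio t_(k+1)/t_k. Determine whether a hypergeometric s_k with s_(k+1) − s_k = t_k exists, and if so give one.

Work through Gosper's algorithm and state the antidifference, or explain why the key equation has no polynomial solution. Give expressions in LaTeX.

Compute t_(k+1)/t_k: get 6*(2*k + 1)/(k + 1).
Take A(k)=12*k + 6, B(k)=k + 1, C(k)=1.
Solve (12*k + 6)·f(k+1) − (k)·f(k) = 1.
deg f ≤ -1 (via 1,1,0).
d = -1 < 0 ⇒ no nonzero polynomial f; not summable.

none (Gosper's algorithm certifies no s_k)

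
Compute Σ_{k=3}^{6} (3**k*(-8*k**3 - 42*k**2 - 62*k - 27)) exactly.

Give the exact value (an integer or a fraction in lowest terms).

Ratio r(k) = 3*(8*k**3 + 66*k**2 + 170*k + 139)/(8*k**3 + 42*k**2 + 62*k + 27).
So A=3 and B=1, with C=k**3 + 21*k**2/4 + 31*k/4 + 27/8.
Solve (3)·f(k+1) − (1)·f(k) = k**3 + 21*k**2/4 + 31*k/4 + 27/8.
d = 3 from the (0,0,3) case.
Coefficient equations give f(k) = (4*k**3 + 3*k**2 + 4*k - 3)/8.
So s_k = (B(k−1)f/C)·t_k = ((4*k**3 + 3*k**2 + 4*k - 3)/(8*k**3 + 42*k**2 + 62*k + 27))·t_k = 3**k*(-4*k**3 - 3*k**2 - 4*k + 3).
Verify: 3**k*(-8*k**3 - 42*k**2 - 62*k - 27) matches t_k.
Sum = s_(7) − s_(3); s_(7) = -3376728, s_(3) = -3888 ⇒ -3372840.

Σ = -3372840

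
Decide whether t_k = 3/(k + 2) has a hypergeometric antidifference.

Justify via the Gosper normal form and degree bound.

No; the coefficient equations for f are inconsistent.

t_(k+1)/t_k = (k + 2)/(k + 3).
Gosper form: A/B · C(k+1)/C(k) with A=k + 2, B=k + 3, C=1.
Key eq: (k + 2)·f(k+1) = (k + 2)·f(k) + (1).
Degrees (1,1,0) ⇒ d ≤ 0.
Put f(k) = c0: A·f(k+1) − B(k−1)·f(k) − C = -1; need -1 = 0 — inconsistent ⇒ no f, not summable.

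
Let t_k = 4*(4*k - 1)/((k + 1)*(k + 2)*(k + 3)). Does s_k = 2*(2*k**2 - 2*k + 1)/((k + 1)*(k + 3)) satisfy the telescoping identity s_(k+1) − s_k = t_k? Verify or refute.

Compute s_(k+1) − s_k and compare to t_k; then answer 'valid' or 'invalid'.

s_(k+1) = 2*(-2*k + 2*(k + 1)**2 - 1)/((k + 2)*(k + 4))
s_(k+1) − s_k = 10*(2*k**2 + 4*k - 1)/(k**4 + 10*k**3 + 35*k**2 + 50*k + 24)
(s_(k+1) − s_k) − t_k = 2*(2*k**2 - 10*k + 3)/(k**4 + 10*k**3 + 35*k**2 + 50*k + 24)

Invalid: residual 2*(2*k**2 - 10*k + 3)/(k**4 + 10*k**3 + 35*k**2 + 50*k + 24) ≠ 0.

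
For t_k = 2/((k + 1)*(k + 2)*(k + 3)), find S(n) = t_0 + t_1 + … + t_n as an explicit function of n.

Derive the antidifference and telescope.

The ratio is (k + 1)/(k + 4).
Factor: A=k + 1; B=k + 4; C=1.
Key eq: (k + 1)·f(k+1) = (k + 3)·f(k) + (1).
From deg A=1, deg B=1, deg C=0: d=2.
Match coefficients ⇒ f(k) = k*(k + 3)/4.
So s_k = (B(k−1)f/C)·t_k = (k*(k + 3)**2/4)·t_k = k*(k + 3)/(2*(k + 1)*(k + 2)).
Δs = 2/(k**3 + 6*k**2 + 11*k + 6), as required.
s_(n+1) = (n**2 + 5*n + 4)/(2*(n**2 + 5*n + 6)) and s_(0) = 0, so S(n) = (n**2 + 5*n + 4)/(2*(n**2 + 5*n + 6)).

S(n) = (n**2 + 5*n + 4)/(2*(n**2 + 5*n + 6))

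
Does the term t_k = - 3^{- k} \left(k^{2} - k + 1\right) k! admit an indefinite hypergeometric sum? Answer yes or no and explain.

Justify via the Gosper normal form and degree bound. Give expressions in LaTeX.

Yes. s_k = - 3^{1 - k} k k!.

Step 1: r(k) = -(k + 1)*(k - (k + 1)**2)/(3*k**2 - 3*k + 3).
Take A(k)=k/3 + 1/3, B(k)=1, C(k)=k**2 - k + 1.
Key eq: (k/3 + 1/3)·f(k+1) = (1)·f(k) + (k**2 - k + 1).
From deg A=1, deg B=0, deg C=2: d=1.
Solving with deg f ≤ 1: f(k) = 3*k.
Certificate R = B(k−1)f/C = 3*k/(k**2 - k + 1) gives s_k = -3**(1 - k)*k*factorial(k).
Verify: -(k**2 - k + 1)*factorial(k)/3**k matches t_k.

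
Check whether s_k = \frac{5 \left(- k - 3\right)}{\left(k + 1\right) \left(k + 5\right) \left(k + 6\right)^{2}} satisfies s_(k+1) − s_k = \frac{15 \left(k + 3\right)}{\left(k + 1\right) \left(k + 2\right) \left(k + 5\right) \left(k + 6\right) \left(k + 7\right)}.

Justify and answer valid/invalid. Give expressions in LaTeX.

s_(k+1) = 5*(-k - 4)/((k + 2)*(k + 6)*(k + 7)**2)
s_(k+1) − s_k = 15*(k**3 + 12*k**2 + 45*k + 58)/(k**7 + 34*k**6 + 478*k**5 + 3568*k**4 + 15061*k**3 + 35206*k**2 + 40908*k + 17640)
(s_(k+1) − s_k) − t_k = 60*(-k**2 - 9*k - 17)/(k**7 + 34*k**6 + 478*k**5 + 3568*k**4 + 15061*k**3 + 35206*k**2 + 40908*k + 17640)

Invalid: residual \frac{60 \left(- k^{2} - 9 k - 17\right)}{k^{7} + 34 k^{6} + 478 k^{5} + 3568 k^{4} + 15061 k^{3} + 35206 k^{2} + 40908 k + 17640} ≠ 0.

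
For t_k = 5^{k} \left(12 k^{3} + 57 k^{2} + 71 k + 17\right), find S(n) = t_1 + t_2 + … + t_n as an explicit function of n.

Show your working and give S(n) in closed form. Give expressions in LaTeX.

Step 1: r(k) = 5*(12*k**3 + 93*k**2 + 221*k + 157)/(12*k**3 + 57*k**2 + 71*k + 17).
Take A(k)=5, B(k)=1, C(k)=k**3 + 19*k**2/4 + 71*k/12 + 17/12.
Solve (5)·f(k+1) − (1)·f(k) = k**3 + 19*k**2/4 + 71*k/12 + 17/12.
deg f ≤ 3 (via 0,0,3).
Coefficient equations give f(k) = (3*k**3 + 3*k**2 - k - 2)/12.
Then R = B(k−1)f/C = (3*k**3 + 3*k**2 - k - 2)/(12*k**3 + 57*k**2 + 71*k + 17), so s_k = R(k)·t_k = 5**k*(3*k**3 + 3*k**2 - k - 2).
Check: Δs_k = 5**k*(12*k**3 + 57*k**2 + 71*k + 17). ✓
s_(n+1) = 5**(n + 1)*(3*n**3 + 12*n**2 + 14*n + 3) and s_(1) = 15, so S(n) = 15*5**n*n**3 + 60*5**n*n**2 + 70*5**n*n + 15*5**n - 15.

S(n) = 15 \cdot 5^{n} n^{3} + 60 \cdot 5^{n} n^{2} + 70 \cdot 5^{n} n + 15 \cdot 5^{n} - 15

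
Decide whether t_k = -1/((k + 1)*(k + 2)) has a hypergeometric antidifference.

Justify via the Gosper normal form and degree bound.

The ratio is (k + 1)/(k + 3).
Gosper form: A/B · C(k+1)/C(k) with A=k + 1, B=k + 3, C=1.
f must satisfy (k + 1)·f(k+1) − (k + 2)·f(k) = 1.
d = 1 from the (1,1,0) case.
A polynomial solution: f(k) = k.
R(k) = B(k−1)·f(k)/C(k) = k*(k + 2); s_k = R·t_k = -k/(k + 1).
Check: Δs_k = -1/(k**2 + 3*k + 2). ✓

Yes. s_k = -k/(k + 1).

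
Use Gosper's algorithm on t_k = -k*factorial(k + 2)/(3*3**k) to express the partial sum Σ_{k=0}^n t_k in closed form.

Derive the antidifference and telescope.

Ratio r(k) = (k + 1)*(k + 3)/(3*k).
A = k/3 + 1, B = 1, C = k.
Key eq: (k/3 + 1)·f(k+1) = (1)·f(k) + (k).
From deg A=1, deg B=0, deg C=1: d=0.
Coefficient equations give f(k) = 3.
R(k) = B(k−1)·f(k)/C(k) = 3/k; s_k = R·t_k = -factorial(k + 2)/3**k.
s_(k+1) − s_k = -k*factorial(k + 2)/(3*3**k) = t_k.
Evaluate: s_(n+1) = -3**(-n - 1)*factorial(n + 3); subtract s_(0) = -2 ⇒ S(n) = 2 - factorial(n + 3)/(3*3**n).

S(n) = 2 - factorial(n + 3)/(3*3**n)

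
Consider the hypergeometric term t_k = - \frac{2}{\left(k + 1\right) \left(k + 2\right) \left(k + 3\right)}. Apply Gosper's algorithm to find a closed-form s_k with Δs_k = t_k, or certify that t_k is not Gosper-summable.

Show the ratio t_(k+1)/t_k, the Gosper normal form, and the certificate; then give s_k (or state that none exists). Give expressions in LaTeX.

Ratio r(k) = (k + 1)/(k + 4).
Factor: A=k + 1; B=k + 4; C=1.
f must satisfy (k + 1)·f(k+1) − (k + 3)·f(k) = 1.
d = 2 from the (1,1,0) case.
Solving with deg f ≤ 2: f(k) = k*(k + 3)/4.
Then R = B(k−1)f/C = k*(k + 3)**2/4, so s_k = R(k)·t_k = k*(-k - 3)/(2*(k + 1)*(k + 2)).
Verify: -2/(k**3 + 6*k**2 + 11*k + 6) matches t_k.

s_k = \frac{k \left(- k - 3\right)}{2 \left(k + 1\right) \left(k + 2\right)}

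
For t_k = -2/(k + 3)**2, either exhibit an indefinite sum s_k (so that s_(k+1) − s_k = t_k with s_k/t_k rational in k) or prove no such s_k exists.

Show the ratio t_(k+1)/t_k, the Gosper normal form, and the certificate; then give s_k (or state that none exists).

The ratio is (k + 3)**2/(k + 4)**2.
A = k**2 + 6*k + 9, B = k**2 + 8*k + 16, C = 1.
Need (k**2 + 6*k + 9)·f(k+1) − (k**2 + 6*k + 9)·f(k) = 1.
Bound: deg f ≤ 0.
f = c0 ⇒ A·f(k+1) − B(k−1)·f(k) − C = -1. The system {-1 = 0} is inconsistent; no antidifference.

none — t_k is not Gosper-summable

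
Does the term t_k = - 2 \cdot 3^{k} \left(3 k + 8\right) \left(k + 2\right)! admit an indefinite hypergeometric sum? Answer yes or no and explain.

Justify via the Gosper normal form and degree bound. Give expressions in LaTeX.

Yes. s_k = - 2 \cdot 3^{k} \left(k + 2\right)!.

r(k) = 3*(k + 3)*(3*k + 11)/(3*k + 8) after simplifying.
So A=3*k + 9 and B=1, with C=k + 8/3.
Key eq: (3*k + 9)·f(k+1) = (1)·f(k) + (k + 8/3).
From deg A=1, deg B=0, deg C=1: d=0.
Solve for f: f(k) = 1/3 (degree 0 ≤ 0).
Certificate R = B(k−1)f/C = 1/(3*k + 8) gives s_k = -2*3**k*factorial(k + 2).
s_(k+1) − s_k = -2*3**k*(3*k + 8)*factorial(k + 2) = t_k.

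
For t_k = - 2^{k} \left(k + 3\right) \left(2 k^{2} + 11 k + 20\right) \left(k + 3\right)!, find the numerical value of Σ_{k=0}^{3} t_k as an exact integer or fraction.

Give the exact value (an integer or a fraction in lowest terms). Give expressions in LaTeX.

Σ = -2580456

r(k) = (k + 4)**2*(22*k + 4*(k + 1)**2 + 62)/((k + 3)*(2*k**2 + 11*k + 20)) after simplifying.
A = 2*k + 8, B = 1, C = k**3 + 17*k**2/2 + 53*k/2 + 30.
Key eq: (2*k + 8)·f(k+1) = (1)·f(k) + (k**3 + 17*k**2/2 + 53*k/2 + 30).
From deg A=1, deg B=0, deg C=3: d=2.
Match coefficients ⇒ f(k) = (k**2 + 3*k + 4)/2.
So s_k = (B(k−1)f/C)·t_k = ((k**2 + 3*k + 4)/((k + 3)*(2*k**2 + 11*k + 20)))·t_k = -2**k*(k**2 + 3*k + 4)*factorial(k + 3).
s_(k+1) − s_k = -2**k*(k + 3)*(2*k**2 + 11*k + 20)*factorial(k + 3) = t_k.
Telescoping: Σ = s_(4) − s_(0) = -2580480 − (-24) = -2580456.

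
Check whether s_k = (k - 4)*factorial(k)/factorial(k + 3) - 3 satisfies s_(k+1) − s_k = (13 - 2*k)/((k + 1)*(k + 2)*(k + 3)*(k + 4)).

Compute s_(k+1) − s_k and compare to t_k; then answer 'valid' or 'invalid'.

s_(k+1) = (k - 3)*factorial(k + 1)/factorial(k + 4) - 3
s_(k+1) − s_k = (13 - 2*k)/((k + 1)*(k + 2)*(k + 3)*(k + 4))
(s_(k+1) − s_k) − t_k = 0

Valid — Δs_k = t_k.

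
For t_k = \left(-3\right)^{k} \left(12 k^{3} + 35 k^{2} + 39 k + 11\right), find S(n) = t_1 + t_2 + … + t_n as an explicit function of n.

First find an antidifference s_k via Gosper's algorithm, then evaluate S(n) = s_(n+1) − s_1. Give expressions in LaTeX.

t_(k+1)/t_k = 3*(-12*k**3 - 71*k**2 - 145*k - 97)/(12*k**3 + 35*k**2 + 39*k + 11).
Gosper form: A/B · C(k+1)/C(k) with A=-3, B=1, C=k**3 + 35*k**2/12 + 13*k/4 + 11/12.
Key eq: (-3)·f(k+1) = (1)·f(k) + (k**3 + 35*k**2/12 + 13*k/4 + 11/12).
d = 3 from the (0,0,3) case.
Coefficient equations give f(k) = -(3*k**3 + 2*k**2 - 1)/12.
So s_k = (B(k−1)f/C)·t_k = (-(3*k**3 + 2*k**2 - 1)/(12*k**3 + 35*k**2 + 39*k + 11))·t_k = (-3)**k*(-3*k**3 - 2*k**2 + 1).
Check: Δs_k = (-3)**k*(12*k**3 + 35*k**2 + 39*k + 11). ✓
Telescope: S(n) = s_(n+1) − s_(1) = 3*(-3)**n*(3*n**3 + 11*n**2 + 13*n + 4) − (12) = 9*(-3)**n*n**3 + 33*(-3)**n*n**2 + 39*(-3)**n*n + 12*(-3)**n - 12.

S(n) = 9 \left(-3\right)^{n} n^{3} + 33 \left(-3\right)^{n} n^{2} + 39 \left(-3\right)^{n} n + 12 \left(-3\right)^{n} - 12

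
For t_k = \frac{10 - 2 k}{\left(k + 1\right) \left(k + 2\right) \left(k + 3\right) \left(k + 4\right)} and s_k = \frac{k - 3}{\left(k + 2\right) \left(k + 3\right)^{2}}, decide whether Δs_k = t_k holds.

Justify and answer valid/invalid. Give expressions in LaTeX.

s_(k+1) = (k - 2)/((k + 3)*(k + 4)**2)
s_(k+1) − s_k = ((3 - k)*(k + 4)**2 + (k - 2)*(k + 2)*(k + 3))/((k + 2)*(k + 3)**2*(k + 4)**2)
(s_(k+1) − s_k) − t_k = 6*(k**2 - k - 14)/(k**6 + 17*k**5 + 117*k**4 + 415*k**3 + 794*k**2 + 768*k + 288)

Invalid: residual \frac{6 \left(k^{2} - k - 14\right)}{k^{6} + 17 k^{5} + 117 k^{4} + 415 k^{3} + 794 k^{2} + 768 k + 288} ≠ 0.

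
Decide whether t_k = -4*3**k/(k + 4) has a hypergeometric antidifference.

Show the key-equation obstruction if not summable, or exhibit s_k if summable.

t_(k+1)/t_k = 3*(k + 4)/(k + 5).
Normal form (A,B,C) = (3*k + 12, k + 5, 1).
Solve (3*k + 12)·f(k+1) − (k + 4)·f(k) = 1.
Degrees (1,1,0) ⇒ d ≤ -1.
deg f ≤ -1 is impossible — no certificate.

No. Not Gosper-summable.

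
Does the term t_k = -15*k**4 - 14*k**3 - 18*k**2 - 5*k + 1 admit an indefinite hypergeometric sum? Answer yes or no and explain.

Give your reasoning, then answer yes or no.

r(k) = (15*k**4 + 74*k**3 + 150*k**2 + 143*k + 51)/(15*k**4 + 14*k**3 + 18*k**2 + 5*k - 1) after simplifying.
Gosper form: A/B · C(k+1)/C(k) with A=1, B=1, C=k**4 + 14*k**3/15 + 6*k**2/5 + k/3 - 1/15.
Solve (1)·f(k+1) − (1)·f(k) = k**4 + 14*k**3/15 + 6*k**2/5 + k/3 - 1/15.
Bound: deg f ≤ 5.
Solve for f: f(k) = k*(3*k**4 - 4*k**3 + 4*k**2 - 3*k - 1)/15 (degree 5 ≤ 5).
Then R = B(k−1)f/C = k*(3*k**4 - 4*k**3 + 4*k**2 - 3*k - 1)/(15*k**4 + 14*k**3 + 18*k**2 + 5*k - 1), so s_k = R(k)·t_k = k*(-3*k**4 + 4*k**3 - 4*k**2 + 3*k + 1).
Δs = -15*k**4 - 14*k**3 - 18*k**2 - 5*k + 1, as required.

Yes. s_k = k*(-3*k**4 + 4*k**3 - 4*k**2 + 3*k + 1).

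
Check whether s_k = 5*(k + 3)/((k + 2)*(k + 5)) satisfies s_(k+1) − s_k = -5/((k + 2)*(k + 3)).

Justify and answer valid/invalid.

s_(k+1) = 5*(k + 4)/((k + 3)*(k + 6))
s_(k+1) − s_k = 5*(-k**2 - 7*k - 14)/(k**4 + 16*k**3 + 91*k**2 + 216*k + 180)
(s_(k+1) − s_k) − t_k = 20*(k + 4)/(k**4 + 16*k**3 + 91*k**2 + 216*k + 180)

Invalid: residual 20*(k + 4)/(k**4 + 16*k**3 + 91*k**2 + 216*k + 180) ≠ 0.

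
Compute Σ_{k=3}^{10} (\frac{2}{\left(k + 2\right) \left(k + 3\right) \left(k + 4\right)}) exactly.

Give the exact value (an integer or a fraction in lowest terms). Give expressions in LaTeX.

Σ = 38/1365

Compute t_(k+1)/t_k: get (k + 2)/(k + 5).
Normal form (A,B,C) = (k + 2, k + 5, 1).
Key eq: (k + 2)·f(k+1) = (k + 4)·f(k) + (1).
Bound: deg f ≤ 2.
Solve for f: f(k) = k*(k + 5)/12 (degree 2 ≤ 2).
Get s_k = R·t_k = k*(k + 5)/(6*(k + 2)*(k + 3)) with R(k) = B(k−1)f(k)/C(k) = k*(k + 4)*(k + 5)/12.
Check: Δs_k = 2/(k**3 + 9*k**2 + 26*k + 24). ✓
Σ_(k=3)^(10) t_k = s_(11) − s_(3) = 44/273 − (2/15) = 38/1365.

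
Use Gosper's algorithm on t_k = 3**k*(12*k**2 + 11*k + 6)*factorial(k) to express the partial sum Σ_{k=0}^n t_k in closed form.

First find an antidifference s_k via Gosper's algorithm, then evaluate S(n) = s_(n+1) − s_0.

Ratio r(k) = 3*(12*k**3 + 47*k**2 + 64*k + 29)/(12*k**2 + 11*k + 6).
A = 3*k + 3, B = 1, C = k**2 + 11*k/12 + 1/2.
Need (3*k + 3)·f(k+1) − (1)·f(k) = k**2 + 11*k/12 + 1/2.
Degrees (1,0,2) ⇒ d ≤ 1.
Match coefficients ⇒ f(k) = (4*k - 3)/12.
R(k) = B(k−1)·f(k)/C(k) = (4*k - 3)/(12*k**2 + 11*k + 6); s_k = R·t_k = 3**k*(4*k - 3)*factorial(k).
Verify: 3**k*(12*k**2 + 11*k + 6)*factorial(k) matches t_k.
Evaluate: s_(n+1) = 3**(n + 1)*(4*n + 1)*factorial(n + 1); subtract s_(0) = -3 ⇒ S(n) = 12*3**n*n**2*factorial(n) + 15*3**n*n*factorial(n) + 3*3**n*factorial(n) + 3.

S(n) = 12*3**n*n**2*factorial(n) + 15*3**n*n*factorial(n) + 3*3**n*factorial(n) + 3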